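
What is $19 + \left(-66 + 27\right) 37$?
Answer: $-1424$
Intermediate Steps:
$19 + \left(-66 + 27\right) 37 = 19 - 1443 = -1424$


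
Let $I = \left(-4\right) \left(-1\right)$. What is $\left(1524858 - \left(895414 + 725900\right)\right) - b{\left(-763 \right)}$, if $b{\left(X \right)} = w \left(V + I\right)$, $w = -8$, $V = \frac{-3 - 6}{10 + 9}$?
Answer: $- \frac{1832128}{19} \approx -96428.0$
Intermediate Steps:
$V = - \frac{9}{19} \approx -0.47368$
$I = 4$
$b{\left(X \right)} = - \frac{536}{19}$ ($b{\left(X \right)} = - 8 \left(- \frac{9}{19} + 4\right) = \left(-8\right) \frac{67}{19} = - \frac{536}{19}$)
$\left(1524858 - \left(895414 + 725900\right)\right) - b{\left(-763 \right)} = \left(1524858 - \left(895414 + 725900\right)\right) - - \frac{536}{19} = \left(1524858 - 1621314\right) + \frac{536}{19} = -96456 + \frac{536}{19} = - \frac{1832128}{19}$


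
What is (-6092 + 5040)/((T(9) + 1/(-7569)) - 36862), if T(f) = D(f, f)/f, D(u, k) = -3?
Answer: 3981294/139505501 ≈ 0.028539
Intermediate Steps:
T(f) = -3/f
(-6092 + 5040)/((T(9) + 1/(-7569)) - 36862) = (-6092 + 5040)/((-3/9 + 1/(-7569)) - 36862) = -1052/((-3*⅑ - 1/7569) - 36862) = -1052/((-⅓ - 1/7569) - 36862) = -1052/(-2524/7569 - 36862) = -1052/(-279011002/7569) = -1052*(-7569/279011002) = 3981294/139505501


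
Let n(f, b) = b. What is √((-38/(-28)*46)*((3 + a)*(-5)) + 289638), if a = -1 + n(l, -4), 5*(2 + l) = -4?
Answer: 2*√3555713/7 ≈ 538.76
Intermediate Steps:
l = -14/5 (l = -2 + (⅕)*(-4) = -2 - ⅘ = -14/5 ≈ -2.8000)
a = -5 (a = -1 - 4 = -5)
√((-38/(-28)*46)*((3 + a)*(-5)) + 289638) = √((-38/(-28)*46)*((3 - 5)*(-5)) + 289638) = √((-38*(-1/28)*46)*(-2*(-5)) + 289638) = √(((19/14)*46)*10 + 289638) = √((437/7)*10 + 289638) = √(4370/7 + 289638) = √(2031836/7) = 2*√3555713/7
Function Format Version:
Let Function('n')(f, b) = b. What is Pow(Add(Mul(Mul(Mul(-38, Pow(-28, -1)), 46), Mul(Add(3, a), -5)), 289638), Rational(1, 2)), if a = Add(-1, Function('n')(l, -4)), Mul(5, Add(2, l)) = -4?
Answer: Mul(Rational(2, 7), Pow(3555713, Rational(1, 2))) ≈ 538.76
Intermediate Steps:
l = Rational(-14, 5) (l = Add(-2, Mul(Rational(1, 5), -4)) = Add(-2, Rational(-4, 5)) = Rational(-14, 5) ≈ -2.8000)
a = -5 (a = Add(-1, -4) = -5)
Pow(Add(Mul(Mul(Mul(-38, Pow(-28, -1)), 46), Mul(Add(3, a), -5)), 289638), Rational(1, 2)) = Pow(Add(Mul(Mul(Mul(-38, Pow(-28, -1)), 46), Mul(Add(3, -5), -5)), 289638), Rational(1, 2)) = Pow(Add(Mul(Mul(Mul(-38, Rational(-1, 28)), 46), Mul(-2, -5)), 289638), Rational(1, 2)) = Pow(Add(Mul(Mul(Rational(19, 14), 46), 10), 289638), Rational(1, 2)) = Pow(Add(Mul(Rational(437, 7), 10), 289638), Rational(1, 2)) = Pow(Add(Rational(4370, 7), 289638), Rational(1, 2)) = Pow(Rational(2031836, 7), Rational(1, 2)) = Mul(Rational(2, 7), Pow(3555713, Rational(1, 2)))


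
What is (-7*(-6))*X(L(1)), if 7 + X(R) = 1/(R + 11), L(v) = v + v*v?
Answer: -3780/13 ≈ -290.77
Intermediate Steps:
L(v) = v + v²
X(R) = -7 + 1/(11 + R) (X(R) = -7 + 1/(R + 11) = -7 + 1/(11 + R))
(-7*(-6))*X(L(1)) = (-7*(-6))*((-76 - 7*(1 + 1))/(11 + 1*(1 + 1))) = 42*((-76 - 7*2)/(11 + 1*2)) = 42*((-76 - 7*2)/(11 + 2)) = 42*((-76 - 14)/13) = 42*((1/13)*(-90)) = 42*(-90/13) = -3780/13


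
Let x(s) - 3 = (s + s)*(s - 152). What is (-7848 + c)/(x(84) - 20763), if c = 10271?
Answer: -2423/32184 ≈ -0.075286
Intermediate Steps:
x(s) = 3 + 2*s*(-152 + s) (x(s) = 3 + (s + s)*(s - 152) = 3 + (2*s)*(-152 + s) = 3 + 2*s*(-152 + s))
(-7848 + c)/(x(84) - 20763) = (-7848 + 10271)/((3 - 304*84 + 2*84**2) - 20763) = 2423/((3 - 25536 + 2*7056) - 20763) = 2423/((3 - 25536 + 14112) - 20763) = 2423/(-11421 - 20763) = 2423/(-32184) = 2423*(-1/32184) = -2423/32184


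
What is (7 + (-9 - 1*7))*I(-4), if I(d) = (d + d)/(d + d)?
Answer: -9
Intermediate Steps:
I(d) = 1 (I(d) = (2*d)/((2*d)) = (2*d)*(1/(2*d)) = 1)
(7 + (-9 - 1*7))*I(-4) = (7 + (-9 - 1*7))*1 = (7 + (-9 - 7))*1 = (7 - 16)*1 = -9*1 = -9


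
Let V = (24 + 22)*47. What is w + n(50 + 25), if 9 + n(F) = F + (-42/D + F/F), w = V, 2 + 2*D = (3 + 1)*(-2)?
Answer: 11187/5 ≈ 2237.4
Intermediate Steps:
D = -5 (D = -1 + ((3 + 1)*(-2))/2 = -1 + (4*(-2))/2 = -1 + (½)*(-8) = -1 - 4 = -5)
V = 2162 (V = 46*47 = 2162)
w = 2162
n(F) = ⅖ + F (n(F) = -9 + (F + (-42/(-5) + F/F)) = -9 + (F + (-42*(-⅕) + 1)) = -9 + (F + (42/5 + 1)) = -9 + (F + 47/5) = -9 + (47/5 + F) = ⅖ + F)
w + n(50 + 25) = 2162 + (⅖ + (50 + 25)) = 2162 + (⅖ + 75) = 2162 + 377/5 = 11187/5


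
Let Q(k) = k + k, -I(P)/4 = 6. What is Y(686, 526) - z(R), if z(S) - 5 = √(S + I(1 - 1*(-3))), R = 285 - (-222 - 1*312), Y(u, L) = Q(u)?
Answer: 1367 - √795 ≈ 1338.8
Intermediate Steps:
I(P) = -24 (I(P) = -4*6 = -24)
Q(k) = 2*k
Y(u, L) = 2*u
R = 819 (R = 285 - (-222 - 312) = 285 - 1*(-534) = 285 + 534 = 819)
z(S) = 5 + √(-24 + S) (z(S) = 5 + √(S - 24) = 5 + √(-24 + S))
Y(686, 526) - z(R) = 2*686 - (5 + √(-24 + 819)) = 1372 - (5 + √795) = 1372 + (-5 - √795) = 1367 - √795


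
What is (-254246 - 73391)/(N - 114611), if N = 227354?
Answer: -327637/112743 ≈ -2.9061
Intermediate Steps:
(-254246 - 73391)/(N - 114611) = (-254246 - 73391)/(227354 - 114611) = -327637/112743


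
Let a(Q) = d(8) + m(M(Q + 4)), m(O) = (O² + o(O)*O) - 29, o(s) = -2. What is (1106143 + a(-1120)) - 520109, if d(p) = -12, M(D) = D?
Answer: 1833681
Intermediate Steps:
m(O) = -29 + O² - 2*O (m(O) = (O² - 2*O) - 29 = -29 + O² - 2*O)
a(Q) = -49 + (4 + Q)² - 2*Q (a(Q) = -12 + (-29 + (Q + 4)² - 2*(Q + 4)) = -12 + (-29 + (4 + Q)² - 2*(4 + Q)) = -12 + (-29 + (4 + Q)² + (-8 - 2*Q)) = -12 + (-37 + (4 + Q)² - 2*Q) = -49 + (4 + Q)² - 2*Q)
(1106143 + a(-1120)) - 520109 = (1106143 + (-33 + (-1120)² + 6*(-1120))) - 520109 = (1106143 + (-33 + 1254400 - 6720)) - 520109 = (1106143 + 1247647) - 520109 = 2353790 - 520109 = 1833681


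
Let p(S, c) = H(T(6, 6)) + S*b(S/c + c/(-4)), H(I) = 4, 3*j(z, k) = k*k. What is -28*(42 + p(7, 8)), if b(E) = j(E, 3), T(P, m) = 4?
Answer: -1876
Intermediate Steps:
j(z, k) = k²/3 (j(z, k) = (k*k)/3 = k²/3)
b(E) = 3 (b(E) = (⅓)*3² = (⅓)*9 = 3)
p(S, c) = 4 + 3*S (p(S, c) = 4 + S*3 = 4 + 3*S)
-28*(42 + p(7, 8)) = -28*(42 + (4 + 3*7)) = -28*(42 + (4 + 21)) = -28*(42 + 25) = -28*67 = -1876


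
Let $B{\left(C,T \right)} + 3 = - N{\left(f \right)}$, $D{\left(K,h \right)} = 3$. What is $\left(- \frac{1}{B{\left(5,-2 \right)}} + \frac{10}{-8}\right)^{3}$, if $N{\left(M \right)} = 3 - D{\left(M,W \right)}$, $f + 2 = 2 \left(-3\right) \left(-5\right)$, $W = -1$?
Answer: $- \frac{1331}{1728} \approx -0.77025$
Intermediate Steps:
$f = 28$ ($f = -2 + 2 \left(-3\right) \left(-5\right) = -2 - -30 = -2 + 30 = 28$)
$N{\left(M \right)} = 0$ ($N{\left(M \right)} = 3 - 3 = 0$)
$B{\left(C,T \right)} = -3$ ($B{\left(C,T \right)} = -3 - 0 = -3 + 0 = -3$)
$\left(- \frac{1}{B{\left(5,-2 \right)}} + \frac{10}{-8}\right)^{3} = \left(- \frac{1}{-3} + \frac{10}{-8}\right)^{3} = \left(\left(-1\right) \left(- \frac{1}{3}\right) + 10 \left(- \frac{1}{8}\right)\right)^{3} = \left(\frac{1}{3} - \frac{5}{4}\right)^{3} = \left(- \frac{11}{12}\right)^{3} = - \frac{1331}{1728}$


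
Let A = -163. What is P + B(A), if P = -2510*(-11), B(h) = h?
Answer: 27447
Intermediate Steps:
P = 27610
P + B(A) = 27610 - 163 = 27447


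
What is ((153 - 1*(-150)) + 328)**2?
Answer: 398161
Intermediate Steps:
((153 - 1*(-150)) + 328)**2 = ((153 + 150) + 328)**2 = (303 + 328)**2 = 631**2 = 398161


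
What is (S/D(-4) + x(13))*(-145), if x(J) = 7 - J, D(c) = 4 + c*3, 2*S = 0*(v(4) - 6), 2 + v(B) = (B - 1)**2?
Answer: 870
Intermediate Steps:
v(B) = -2 + (-1 + B)**2 (v(B) = -2 + (B - 1)**2 = -2 + (-1 + B)**2)
S = 0 (S = (0*((-2 + (-1 + 4)**2) - 6))/2 = (0*((-2 + 3**2) - 6))/2 = (0*((-2 + 9) - 6))/2 = (0*(7 - 6))/2 = (0*1)/2 = (1/2)*0 = 0)
D(c) = 4 + 3*c
(S/D(-4) + x(13))*(-145) = (0/(4 + 3*(-4)) + (7 - 1*13))*(-145) = (0/(4 - 12) + (7 - 13))*(-145) = (0/(-8) - 6)*(-145) = (0*(-1/8) - 6)*(-145) = (0 - 6)*(-145) = -6*(-145) = 870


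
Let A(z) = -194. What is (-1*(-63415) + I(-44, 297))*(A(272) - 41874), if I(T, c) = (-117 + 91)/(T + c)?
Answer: -674937687892/253 ≈ -2.6677e+9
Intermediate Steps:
I(T, c) = -26/(T + c)
(-1*(-63415) + I(-44, 297))*(A(272) - 41874) = (-1*(-63415) - 26/(-44 + 297))*(-194 - 41874) = (63415 - 26/253)*(-42068) = (16043969/253)*(-42068) = -674937687892/253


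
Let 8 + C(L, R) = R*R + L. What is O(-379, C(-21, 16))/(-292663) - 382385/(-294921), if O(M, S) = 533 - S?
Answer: 111819695429/86312464623 ≈ 1.2955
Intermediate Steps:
C(L, R) = -8 + L + R² (C(L, R) = -8 + (R*R + L) = -8 + (R² + L) = -8 + (L + R²) = -8 + L + R²)
O(-379, C(-21, 16))/(-292663) - 382385/(-294921) = (533 - (-8 - 21 + 16²))/(-292663) - 382385/(-294921) = (533 - (-8 - 21 + 256))*(-1/292663) - 382385*(-1/294921) = (533 - 1*227)*(-1/292663) + 382385/294921 = (533 - 227)*(-1/292663) + 382385/294921 = 306*(-1/292663) + 382385/294921 = -306/292663 + 382385/294921 = 111819695429/86312464623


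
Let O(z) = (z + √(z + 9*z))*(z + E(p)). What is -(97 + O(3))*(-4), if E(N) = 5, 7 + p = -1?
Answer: 484 + 32*√30 ≈ 659.27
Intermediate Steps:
p = -8 (p = -7 - 1 = -8)
O(z) = (5 + z)*(z + √10*√z) (O(z) = (z + √(z + 9*z))*(z + 5) = (z + √(10*z))*(5 + z) = (z + √10*√z)*(5 + z) = (5 + z)*(z + √10*√z))
-(97 + O(3))*(-4) = -(97 + (3² + 5*3 + √10*3^(3/2) + 5*√10*√3))*(-4) = -(97 + (9 + 15 + √10*(3*√3) + 5*√30))*(-4) = -(97 + (9 + 15 + 3*√30 + 5*√30))*(-4) = -(97 + (24 + 8*√30))*(-4) = -(121 + 8*√30)*(-4) = -(-484 - 32*√30) = 484 + 32*√30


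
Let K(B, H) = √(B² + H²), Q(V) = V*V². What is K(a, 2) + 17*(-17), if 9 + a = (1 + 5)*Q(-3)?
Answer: -289 + √29245 ≈ -117.99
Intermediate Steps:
Q(V) = V³
a = -171 (a = -9 + (1 + 5)*(-3)³ = -9 + 6*(-27) = -9 - 162 = -171)
K(a, 2) + 17*(-17) = √((-171)² + 2²) + 17*(-17) = √(29241 + 4) - 289 = √29245 - 289 = -289 + √29245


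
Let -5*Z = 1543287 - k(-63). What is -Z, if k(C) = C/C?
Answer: 1543286/5 ≈ 3.0866e+5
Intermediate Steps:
k(C) = 1
Z = -1543286/5 (Z = -(1543287 - 1*1)/5 = -(1543287 - 1)/5 = -⅕*1543286 = -1543286/5 ≈ -3.0866e+5)
-Z = -1*(-1543286/5) = 1543286/5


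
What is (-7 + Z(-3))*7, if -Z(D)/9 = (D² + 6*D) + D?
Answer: 707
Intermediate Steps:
Z(D) = -63*D - 9*D² (Z(D) = -9*((D² + 6*D) + D) = -9*(D² + 7*D) = -63*D - 9*D²)
(-7 + Z(-3))*7 = (-7 - 9*(-3)*(7 - 3))*7 = (-7 - 9*(-3)*4)*7 = (-7 + 108)*7 = 101*7 = 707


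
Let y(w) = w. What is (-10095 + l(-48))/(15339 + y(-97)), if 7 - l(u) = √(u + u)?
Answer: -5044/7621 - 2*I*√6/7621 ≈ -0.66186 - 0.00064283*I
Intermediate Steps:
l(u) = 7 - √2*√u (l(u) = 7 - √(u + u) = 7 - √(2*u) = 7 - √2*√u)
(-10095 + l(-48))/(15339 + y(-97)) = (-10095 + (7 - √2*√(-48)))/(15339 - 97) = (-10095 + (7 - √2*4*I*√3))/15242 = (-10095 + (7 - 4*I*√6))*(1/15242) = (-10088 - 4*I*√6)*(1/15242) = -5044/7621 - 2*I*√6/7621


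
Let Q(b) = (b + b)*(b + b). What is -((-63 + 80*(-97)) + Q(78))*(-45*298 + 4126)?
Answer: 153306692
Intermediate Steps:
Q(b) = 4*b**2 (Q(b) = (2*b)*(2*b) = 4*b**2)
-((-63 + 80*(-97)) + Q(78))*(-45*298 + 4126) = -((-63 + 80*(-97)) + 4*78**2)*(-45*298 + 4126) = -((-63 - 7760) + 4*6084)*(-13410 + 4126) = -(-7823 + 24336)*(-9284) = -16513*(-9284) = -1*(-153306692) = 153306692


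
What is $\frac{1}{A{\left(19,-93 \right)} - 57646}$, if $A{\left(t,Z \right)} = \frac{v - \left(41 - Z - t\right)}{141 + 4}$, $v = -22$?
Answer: $- \frac{145}{8358807} \approx -1.7347 \cdot 10^{-5}$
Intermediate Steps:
$A{\left(t,Z \right)} = - \frac{63}{145} + \frac{Z}{145} + \frac{t}{145}$ ($A{\left(t,Z \right)} = \frac{-22 - \left(41 - Z - t\right)}{141 + 4} = \frac{-22 - \left(41 - Z - t\right)}{145} = \left(-22 + \left(-41 + Z + t\right)\right) \frac{1}{145} = \left(-63 + Z + t\right) \frac{1}{145} = - \frac{63}{145} + \frac{Z}{145} + \frac{t}{145}$)
$\frac{1}{A{\left(19,-93 \right)} - 57646} = \frac{1}{\left(- \frac{63}{145} + \frac{1}{145} \left(-93\right) + \frac{1}{145} \cdot 19\right) - 57646} = \frac{1}{\left(- \frac{63}{145} - \frac{93}{145} + \frac{19}{145}\right) - 57646} = \frac{1}{- \frac{137}{145} - 57646} = \frac{1}{- \frac{8358807}{145}} = - \frac{145}{8358807}$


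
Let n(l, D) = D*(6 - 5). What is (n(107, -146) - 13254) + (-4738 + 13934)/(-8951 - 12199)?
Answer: -141709598/10575 ≈ -13400.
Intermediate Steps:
n(l, D) = D (n(l, D) = D*1 = D)
(n(107, -146) - 13254) + (-4738 + 13934)/(-8951 - 12199) = (-146 - 13254) + (-4738 + 13934)/(-8951 - 12199) = -13400 + 9196/(-21150) = -13400 + 9196*(-1/21150) = -13400 - 4598/10575 = -141709598/10575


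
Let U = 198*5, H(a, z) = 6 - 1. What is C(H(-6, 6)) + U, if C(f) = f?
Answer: 995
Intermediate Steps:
H(a, z) = 5
U = 990
C(H(-6, 6)) + U = 5 + 990 = 995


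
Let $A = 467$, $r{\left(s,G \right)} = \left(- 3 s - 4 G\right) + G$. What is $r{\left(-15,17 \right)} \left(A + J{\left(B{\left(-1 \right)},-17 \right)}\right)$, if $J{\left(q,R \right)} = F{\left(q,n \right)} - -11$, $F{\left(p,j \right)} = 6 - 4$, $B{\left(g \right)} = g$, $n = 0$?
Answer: $-2880$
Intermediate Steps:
$F{\left(p,j \right)} = 2$
$r{\left(s,G \right)} = - 3 G - 3 s$ ($r{\left(s,G \right)} = \left(- 4 G - 3 s\right) + G = - 3 G - 3 s$)
$J{\left(q,R \right)} = 13$ ($J{\left(q,R \right)} = 2 - -11 = 2 + 11 = 13$)
$r{\left(-15,17 \right)} \left(A + J{\left(B{\left(-1 \right)},-17 \right)}\right) = \left(\left(-3\right) 17 - -45\right) \left(467 + 13\right) = \left(-51 + 45\right) 480 = \left(-6\right) 480 = -2880$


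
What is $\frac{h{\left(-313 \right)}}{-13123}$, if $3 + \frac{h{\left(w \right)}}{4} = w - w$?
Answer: $\frac{12}{13123} \approx 0.00091442$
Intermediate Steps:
$h{\left(w \right)} = -12$ ($h{\left(w \right)} = -12 + 4 \left(w - w\right) = -12 + 4 \cdot 0 = -12 + 0 = -12$)
$\frac{h{\left(-313 \right)}}{-13123} = - \frac{12}{-13123} = \left(-12\right) \left(- \frac{1}{13123}\right) = \frac{12}{13123}$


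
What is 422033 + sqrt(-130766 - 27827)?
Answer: 422033 + I*sqrt(158593) ≈ 4.2203e+5 + 398.24*I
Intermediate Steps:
422033 + sqrt(-130766 - 27827) = 422033 + sqrt(-158593) = 422033 + I*sqrt(158593)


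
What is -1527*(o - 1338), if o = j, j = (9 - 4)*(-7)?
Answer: 2096571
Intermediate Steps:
j = -35 (j = 5*(-7) = -35)
o = -35
-1527*(o - 1338) = -1527*(-35 - 1338) = -1527*(-1373) = 2096571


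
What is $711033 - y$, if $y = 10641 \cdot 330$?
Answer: $-2800497$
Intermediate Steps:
$y = 3511530$
$711033 - y = 711033 - 3511530 = -2800497$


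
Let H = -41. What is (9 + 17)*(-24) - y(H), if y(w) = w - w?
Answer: -624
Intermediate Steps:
y(w) = 0
(9 + 17)*(-24) - y(H) = (9 + 17)*(-24) - 1*0 = 26*(-24) + 0 = -624 + 0 = -624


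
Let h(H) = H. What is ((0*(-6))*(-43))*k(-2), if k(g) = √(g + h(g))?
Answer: 0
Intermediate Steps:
k(g) = √2*√g (k(g) = √(g + g) = √(2*g) = √2*√g)
((0*(-6))*(-43))*k(-2) = ((0*(-6))*(-43))*(√2*√(-2)) = (0*(-43))*(√2*(I*√2)) = 0*(2*I) = 0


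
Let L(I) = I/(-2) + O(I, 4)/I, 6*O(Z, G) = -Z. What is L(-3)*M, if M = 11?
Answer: 44/3 ≈ 14.667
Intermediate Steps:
O(Z, G) = -Z/6 (O(Z, G) = (-Z)/6 = -Z/6)
L(I) = -⅙ - I/2 (L(I) = I/(-2) + (-I/6)/I = I*(-½) - ⅙ = -I/2 - ⅙ = -⅙ - I/2)
L(-3)*M = (-⅙ - ½*(-3))*11 = (-⅙ + 3/2)*11 = (4/3)*11 = 44/3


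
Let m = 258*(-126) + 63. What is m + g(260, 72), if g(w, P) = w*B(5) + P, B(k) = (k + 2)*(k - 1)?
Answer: -25093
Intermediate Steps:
B(k) = (-1 + k)*(2 + k) (B(k) = (2 + k)*(-1 + k) = (-1 + k)*(2 + k))
m = -32445 (m = -32508 + 63 = -32445)
g(w, P) = P + 28*w (g(w, P) = w*(-2 + 5 + 5**2) + P = w*(-2 + 5 + 25) + P = w*28 + P = 28*w + P = P + 28*w)
m + g(260, 72) = -32445 + (72 + 28*260) = -32445 + (72 + 7280) = -32445 + 7352 = -25093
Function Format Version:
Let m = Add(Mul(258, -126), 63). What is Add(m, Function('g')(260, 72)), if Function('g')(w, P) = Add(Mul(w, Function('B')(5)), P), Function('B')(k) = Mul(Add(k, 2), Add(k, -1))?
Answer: -25093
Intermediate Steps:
Function('B')(k) = Mul(Add(-1, k), Add(2, k)) (Function('B')(k) = Mul(Add(2, k), Add(-1, k)) = Mul(Add(-1, k), Add(2, k)))
m = -32445 (m = Add(-32508, 63) = -32445)
Function('g')(w, P) = Add(P, Mul(28, w)) (Function('g')(w, P) = Add(Mul(w, Add(-2, 5, Pow(5, 2))), P) = Add(Mul(w, Add(-2, 5, 25)), P) = Add(Mul(w, 28), P) = Add(Mul(28, w), P) = Add(P, Mul(28, w)))
Add(m, Function('g')(260, 72)) = Add(-32445, Add(72, Mul(28, 260))) = Add(-32445, Add(72, 7280)) = Add(-32445, 7352) = -25093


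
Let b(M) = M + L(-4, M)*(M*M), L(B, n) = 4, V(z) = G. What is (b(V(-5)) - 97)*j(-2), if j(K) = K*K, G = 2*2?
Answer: -116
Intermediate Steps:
G = 4
V(z) = 4
j(K) = K²
b(M) = M + 4*M² (b(M) = M + 4*(M*M) = M + 4*M²)
(b(V(-5)) - 97)*j(-2) = (4*(1 + 4*4) - 97)*(-2)² = (4*(1 + 16) - 97)*4 = (4*17 - 97)*4 = (68 - 97)*4 = -29*4 = -116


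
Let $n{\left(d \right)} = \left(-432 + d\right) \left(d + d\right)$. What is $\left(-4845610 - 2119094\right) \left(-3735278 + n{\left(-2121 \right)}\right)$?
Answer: $-49411426833792$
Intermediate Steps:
$n{\left(d \right)} = 2 d \left(-432 + d\right)$ ($n{\left(d \right)} = \left(-432 + d\right) 2 d = 2 d \left(-432 + d\right)$)
$\left(-4845610 - 2119094\right) \left(-3735278 + n{\left(-2121 \right)}\right) = \left(-4845610 - 2119094\right) \left(-3735278 + 2 \left(-2121\right) \left(-432 - 2121\right)\right) = - 6964704 \left(-3735278 + 2 \left(-2121\right) \left(-2553\right)\right) = - 6964704 \left(-3735278 + 10829826\right) = \left(-6964704\right) 7094548 = -49411426833792$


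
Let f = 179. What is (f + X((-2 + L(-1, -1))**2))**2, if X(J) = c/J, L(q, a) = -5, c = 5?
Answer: 77018176/2401 ≈ 32078.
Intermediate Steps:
X(J) = 5/J
(f + X((-2 + L(-1, -1))**2))**2 = (179 + 5/((-2 - 5)**2))**2 = (179 + 5/((-7)**2))**2 = (179 + 5/49)**2 = (8776/49)**2 = 77018176/2401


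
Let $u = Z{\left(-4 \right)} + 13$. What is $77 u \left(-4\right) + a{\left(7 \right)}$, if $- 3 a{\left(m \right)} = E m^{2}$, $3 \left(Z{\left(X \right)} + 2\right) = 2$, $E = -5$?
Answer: $- \frac{10535}{3} \approx -3511.7$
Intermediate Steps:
$Z{\left(X \right)} = - \frac{4}{3}$ ($Z{\left(X \right)} = -2 + \frac{1}{3} \cdot 2 = -2 + \frac{2}{3} = - \frac{4}{3}$)
$a{\left(m \right)} = \frac{5 m^{2}}{3}$ ($a{\left(m \right)} = - \frac{\left(-5\right) m^{2}}{3} = \frac{5 m^{2}}{3}$)
$u = \frac{35}{3}$ ($u = - \frac{4}{3} + 13 = \frac{35}{3} \approx 11.667$)
$77 u \left(-4\right) + a{\left(7 \right)} = 77 \cdot \frac{35}{3} \left(-4\right) + \frac{5 \cdot 7^{2}}{3} = 77 \left(- \frac{140}{3}\right) + \frac{5}{3} \cdot 49 = - \frac{10780}{3} + \frac{245}{3} = - \frac{10535}{3}$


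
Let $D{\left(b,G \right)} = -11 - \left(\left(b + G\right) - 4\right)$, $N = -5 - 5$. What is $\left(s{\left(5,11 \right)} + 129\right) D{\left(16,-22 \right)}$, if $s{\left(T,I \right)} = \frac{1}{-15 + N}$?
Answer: $- \frac{3224}{25} \approx -128.96$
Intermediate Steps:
$N = -10$
$D{\left(b,G \right)} = -7 - G - b$ ($D{\left(b,G \right)} = -11 - \left(\left(G + b\right) - 4\right) = -11 - \left(-4 + G + b\right) = -7 - G - b$)
$s{\left(T,I \right)} = - \frac{1}{25}$ ($s{\left(T,I \right)} = \frac{1}{-15 - 10} = \frac{1}{-25} = - \frac{1}{25}$)
$\left(s{\left(5,11 \right)} + 129\right) D{\left(16,-22 \right)} = \left(- \frac{1}{25} + 129\right) \left(-7 - -22 - 16\right) = \frac{3224 \left(-7 + 22 - 16\right)}{25} = \frac{3224}{25} \left(-1\right) = - \frac{3224}{25}$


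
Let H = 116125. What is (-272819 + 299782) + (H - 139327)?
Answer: 3761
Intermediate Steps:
(-272819 + 299782) + (H - 139327) = (-272819 + 299782) + (116125 - 139327) = 26963 - 23202 = 3761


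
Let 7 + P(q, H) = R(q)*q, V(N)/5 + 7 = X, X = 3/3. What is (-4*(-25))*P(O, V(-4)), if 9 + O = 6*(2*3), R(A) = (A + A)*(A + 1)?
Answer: 4081700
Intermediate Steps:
R(A) = 2*A*(1 + A) (R(A) = (2*A)*(1 + A) = 2*A*(1 + A))
O = 27 (O = -9 + 6*(2*3) = -9 + 6*6 = -9 + 36 = 27)
X = 1 (X = 3*(⅓) = 1)
V(N) = -30 (V(N) = -35 + 5*1 = -35 + 5 = -30)
P(q, H) = -7 + 2*q²*(1 + q) (P(q, H) = -7 + (2*q*(1 + q))*q = -7 + 2*q²*(1 + q))
(-4*(-25))*P(O, V(-4)) = (-4*(-25))*(-7 + 2*27²*(1 + 27)) = 100*(-7 + 2*729*28) = 100*(-7 + 40824) = 100*40817 = 4081700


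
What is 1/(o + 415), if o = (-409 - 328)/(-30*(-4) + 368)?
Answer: 488/201783 ≈ 0.0024184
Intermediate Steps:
o = -737/488 (o = -737/(120 + 368) = -737/488 ≈ -1.5102)
1/(o + 415) = 1/(-737/488 + 415) = 1/(201783/488) = 488/201783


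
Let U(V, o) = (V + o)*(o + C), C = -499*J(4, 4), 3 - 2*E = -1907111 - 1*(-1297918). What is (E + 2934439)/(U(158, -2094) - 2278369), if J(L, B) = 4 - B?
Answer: 3239037/1775615 ≈ 1.8242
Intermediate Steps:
E = 304598 (E = 3/2 - (-1907111 - 1*(-1297918))/2 = 3/2 - (-1907111 + 1297918)/2 = 3/2 - ½*(-609193) = 3/2 + 609193/2 = 304598)
C = 0 (C = -499*(4 - 1*4) = -499*(4 - 4) = -499*0 = 0)
U(V, o) = o*(V + o) (U(V, o) = (V + o)*(o + 0) = (V + o)*o = o*(V + o))
(E + 2934439)/(U(158, -2094) - 2278369) = (304598 + 2934439)/(-2094*(158 - 2094) - 2278369) = 3239037/(-2094*(-1936) - 2278369) = 3239037/(4053984 - 2278369) = 3239037/1775615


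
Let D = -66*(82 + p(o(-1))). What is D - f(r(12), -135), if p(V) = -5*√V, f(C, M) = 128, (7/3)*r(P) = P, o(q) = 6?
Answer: -5540 + 330*√6 ≈ -4731.7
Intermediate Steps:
r(P) = 3*P/7
D = -5412 + 330*√6 (D = -66*(82 - 5*√6) = -5412 + 330*√6 ≈ -4603.7)
D - f(r(12), -135) = (-5412 + 330*√6) - 1*128 = (-5412 + 330*√6) - 128 = -5540 + 330*√6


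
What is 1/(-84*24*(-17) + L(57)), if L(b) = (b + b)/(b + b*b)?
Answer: 29/993889 ≈ 2.9178e-5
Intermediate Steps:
L(b) = 2*b/(b + b²) (L(b) = (2*b)/(b + b²) = 2*b/(b + b²))
1/(-84*24*(-17) + L(57)) = 1/(-84*24*(-17) + 2/(1 + 57)) = 1/(-2016*(-17) + 2/58) = 1/(34272 + 2*(1/58)) = 1/(34272 + 1/29) = 1/(993889/29) = 29/993889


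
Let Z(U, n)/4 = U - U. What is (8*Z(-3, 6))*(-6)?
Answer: 0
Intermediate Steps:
Z(U, n) = 0 (Z(U, n) = 4*(U - U) = 4*0 = 0)
(8*Z(-3, 6))*(-6) = (8*0)*(-6) = 0*(-6) = 0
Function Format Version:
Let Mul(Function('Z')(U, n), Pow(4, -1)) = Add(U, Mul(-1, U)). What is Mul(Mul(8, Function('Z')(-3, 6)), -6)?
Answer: 0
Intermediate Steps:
Function('Z')(U, n) = 0 (Function('Z')(U, n) = Mul(4, Add(U, Mul(-1, U))) = Mul(4, 0) = 0)
Mul(Mul(8, Function('Z')(-3, 6)), -6) = Mul(Mul(8, 0), -6) = Mul(0, -6) = 0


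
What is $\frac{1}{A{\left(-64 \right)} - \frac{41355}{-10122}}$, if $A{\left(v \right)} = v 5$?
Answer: $- \frac{3374}{1065895} \approx -0.0031654$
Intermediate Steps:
$A{\left(v \right)} = 5 v$
$\frac{1}{A{\left(-64 \right)} - \frac{41355}{-10122}} = \frac{1}{5 \left(-64\right) - \frac{41355}{-10122}} = \frac{1}{-320 - - \frac{13785}{3374}} = \frac{1}{-320 + \frac{13785}{3374}} = \frac{1}{- \frac{1065895}{3374}} = - \frac{3374}{1065895}$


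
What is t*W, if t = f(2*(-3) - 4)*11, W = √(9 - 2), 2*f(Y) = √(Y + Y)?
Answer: 11*I*√35 ≈ 65.077*I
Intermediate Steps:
f(Y) = √2*√Y/2 (f(Y) = √(Y + Y)/2 = √(2*Y)/2 = (√2*√Y)/2 = √2*√Y/2)
W = √7 ≈ 2.6458
t = 11*I*√5 (t = (√2*√(2*(-3) - 4)/2)*11 = (√2*√(-6 - 4)/2)*11 = (√2*√(-10)/2)*11 = (√2*(I*√10)/2)*11 = (I*√5)*11 = 11*I*√5 ≈ 24.597*I)
t*W = (11*I*√5)*√7 = 11*I*√35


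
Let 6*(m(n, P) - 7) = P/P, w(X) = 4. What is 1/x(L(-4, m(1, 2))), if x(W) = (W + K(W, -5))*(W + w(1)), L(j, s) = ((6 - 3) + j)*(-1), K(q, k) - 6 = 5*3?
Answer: 1/110 ≈ 0.0090909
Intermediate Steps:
m(n, P) = 43/6 (m(n, P) = 7 + (P/P)/6 = 7 + (⅙)*1 = 7 + ⅙ = 43/6)
K(q, k) = 21 (K(q, k) = 6 + 5*3 = 6 + 15 = 21)
L(j, s) = -3 - j (L(j, s) = (3 + j)*(-1) = -3 - j)
x(W) = (4 + W)*(21 + W) (x(W) = (W + 21)*(W + 4) = (21 + W)*(4 + W) = (4 + W)*(21 + W))
1/x(L(-4, m(1, 2))) = 1/(84 + (-3 - 1*(-4))² + 25*(-3 - 1*(-4))) = 1/(84 + (-3 + 4)² + 25*(-3 + 4)) = 1/(84 + 1² + 25*1) = 1/(84 + 1 + 25) = 1/110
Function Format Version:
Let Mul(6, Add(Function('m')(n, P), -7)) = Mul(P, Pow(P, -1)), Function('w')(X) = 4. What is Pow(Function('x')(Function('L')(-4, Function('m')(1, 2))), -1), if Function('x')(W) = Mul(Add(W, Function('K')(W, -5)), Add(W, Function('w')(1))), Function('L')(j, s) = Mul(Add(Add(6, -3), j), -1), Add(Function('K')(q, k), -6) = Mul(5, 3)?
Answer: Rational(1, 110) ≈ 0.0090909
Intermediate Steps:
Function('m')(n, P) = Rational(43, 6) (Function('m')(n, P) = Add(7, Mul(Rational(1, 6), Mul(P, Pow(P, -1)))) = Add(7, Mul(Rational(1, 6), 1)) = Add(7, Rational(1, 6)) = Rational(43, 6))
Function('K')(q, k) = 21 (Function('K')(q, k) = Add(6, Mul(5, 3)) = Add(6, 15) = 21)
Function('L')(j, s) = Add(-3, Mul(-1, j)) (Function('L')(j, s) = Mul(Add(3, j), -1) = Add(-3, Mul(-1, j)))
Function('x')(W) = Mul(Add(4, W), Add(21, W)) (Function('x')(W) = Mul(Add(W, 21), Add(W, 4)) = Mul(Add(21, W), Add(4, W)) = Mul(Add(4, W), Add(21, W)))
Pow(Function('x')(Function('L')(-4, Function('m')(1, 2))), -1) = Pow(Add(84, Pow(Add(-3, Mul(-1, -4)), 2), Mul(25, Add(-3, Mul(-1, -4)))), -1) = Pow(Add(84, Pow(Add(-3, 4), 2), Mul(25, Add(-3, 4))), -1) = Pow(Add(84, Pow(1, 2), Mul(25, 1)), -1) = Pow(Add(84, 1, 25), -1) = Pow(110, -1) = Rational(1, 110)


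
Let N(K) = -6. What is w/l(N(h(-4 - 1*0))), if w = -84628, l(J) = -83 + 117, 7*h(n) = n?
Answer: -42314/17 ≈ -2489.1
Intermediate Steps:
h(n) = n/7
l(J) = 34
w/l(N(h(-4 - 1*0))) = -84628/34 = -84628*1/34 = -42314/17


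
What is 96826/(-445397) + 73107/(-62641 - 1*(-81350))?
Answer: 30750120845/8332932473 ≈ 3.6902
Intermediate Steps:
96826/(-445397) + 73107/(-62641 - 1*(-81350)) = 96826*(-1/445397) + 73107/(-62641 + 81350) = -96826/445397 + 73107/18709 = 30750120845/8332932473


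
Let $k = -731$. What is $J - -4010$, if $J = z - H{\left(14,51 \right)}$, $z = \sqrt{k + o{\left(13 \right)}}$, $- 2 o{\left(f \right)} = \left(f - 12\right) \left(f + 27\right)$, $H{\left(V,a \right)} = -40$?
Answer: $4050 + i \sqrt{751} \approx 4050.0 + 27.404 i$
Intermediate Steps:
$o{\left(f \right)} = - \frac{\left(-12 + f\right) \left(27 + f\right)}{2}$ ($o{\left(f \right)} = - \frac{\left(f - 12\right) \left(f + 27\right)}{2} = - \frac{\left(-12 + f\right) \left(27 + f\right)}{2}$)
$z = i \sqrt{751}$ ($z = \sqrt{-731 - \left(- \frac{129}{2} + \frac{169}{2}\right)} = \sqrt{-731 - 20} = \sqrt{-751} = i \sqrt{751} \approx 27.404 i$)
$J = 40 + i \sqrt{751}$ ($J = i \sqrt{751} - -40 = i \sqrt{751} + 40 = 40 + i \sqrt{751} \approx 40.0 + 27.404 i$)
$J - -4010 = \left(40 + i \sqrt{751}\right) - -4010 = \left(40 + i \sqrt{751}\right) + 4010 = 4050 + i \sqrt{751}$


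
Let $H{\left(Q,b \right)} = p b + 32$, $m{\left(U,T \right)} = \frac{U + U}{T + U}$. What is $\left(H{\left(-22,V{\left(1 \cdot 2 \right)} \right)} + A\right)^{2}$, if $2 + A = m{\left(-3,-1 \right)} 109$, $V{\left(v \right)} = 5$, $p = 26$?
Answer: $\frac{418609}{4} \approx 1.0465 \cdot 10^{5}$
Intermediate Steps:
$m{\left(U,T \right)} = \frac{2 U}{T + U}$
$H{\left(Q,b \right)} = 32 + 26 b$ ($H{\left(Q,b \right)} = 26 b + 32 = 32 + 26 b$)
$A = \frac{323}{2}$ ($A = -2 + 2 \left(-3\right) \frac{1}{-1 - 3} \cdot 109 = -2 + 2 \left(-3\right) \frac{1}{-4} \cdot 109 = -2 + 2 \left(-3\right) \left(- \frac{1}{4}\right) 109 = -2 + \frac{3}{2} \cdot 109 = -2 + \frac{327}{2} = \frac{323}{2} \approx 161.5$)
$\left(H{\left(-22,V{\left(1 \cdot 2 \right)} \right)} + A\right)^{2} = \left(\left(32 + 26 \cdot 5\right) + \frac{323}{2}\right)^{2} = \left(\left(32 + 130\right) + \frac{323}{2}\right)^{2} = \left(162 + \frac{323}{2}\right)^{2} = \left(\frac{647}{2}\right)^{2} = \frac{418609}{4}$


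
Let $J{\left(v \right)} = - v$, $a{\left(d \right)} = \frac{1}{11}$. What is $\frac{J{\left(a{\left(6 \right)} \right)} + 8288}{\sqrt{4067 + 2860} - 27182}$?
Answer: $- \frac{2478101394}{8127396167} - \frac{91167 \sqrt{6927}}{8127396167} \approx -0.30584$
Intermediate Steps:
$a{\left(d \right)} = \frac{1}{11}$
$\frac{J{\left(a{\left(6 \right)} \right)} + 8288}{\sqrt{4067 + 2860} - 27182} = \frac{\left(-1\right) \frac{1}{11} + 8288}{\sqrt{4067 + 2860} - 27182} = \frac{- \frac{1}{11} + 8288}{\sqrt{6927} - 27182} = \frac{91167}{11 \left(-27182 + \sqrt{6927}\right)}$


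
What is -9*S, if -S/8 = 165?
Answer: 11880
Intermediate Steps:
S = -1320 (S = -8*165 = -1320)
-9*S = -9*(-1320) = 11880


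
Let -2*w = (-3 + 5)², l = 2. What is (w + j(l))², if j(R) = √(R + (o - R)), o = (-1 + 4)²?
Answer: 1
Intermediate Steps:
o = 9 (o = 3² = 9)
j(R) = 3 (j(R) = √(R + (9 - R)) = √9 = 3)
w = -2 (w = -(-3 + 5)²/2 = -½*2² = -½*4 = -2)
(w + j(l))² = (-2 + 3)² = 1² = 1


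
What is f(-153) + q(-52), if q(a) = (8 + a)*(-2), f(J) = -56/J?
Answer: 13520/153 ≈ 88.366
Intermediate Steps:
q(a) = -16 - 2*a
f(-153) + q(-52) = -56/(-153) + (-16 - 2*(-52)) = -56*(-1/153) + (-16 + 104) = 56/153 + 88 = 13520/153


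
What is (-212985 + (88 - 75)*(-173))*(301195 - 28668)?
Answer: -58657076318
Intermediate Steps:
(-212985 + (88 - 75)*(-173))*(301195 - 28668) = (-212985 + 13*(-173))*272527 = (-212985 - 2249)*272527 = -215234*272527 = -58657076318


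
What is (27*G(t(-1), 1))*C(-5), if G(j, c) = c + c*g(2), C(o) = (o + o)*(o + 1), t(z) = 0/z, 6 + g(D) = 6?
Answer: 1080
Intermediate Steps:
g(D) = 0 (g(D) = -6 + 6 = 0)
t(z) = 0
C(o) = 2*o*(1 + o) (C(o) = (2*o)*(1 + o) = 2*o*(1 + o))
G(j, c) = c (G(j, c) = c + c*0 = c + 0 = c)
(27*G(t(-1), 1))*C(-5) = (27*1)*(2*(-5)*(1 - 5)) = 27*(2*(-5)*(-4)) = 27*40 = 1080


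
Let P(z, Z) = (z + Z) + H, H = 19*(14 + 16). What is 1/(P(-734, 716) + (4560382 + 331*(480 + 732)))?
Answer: 1/4962106 ≈ 2.0153e-7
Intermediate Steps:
H = 570 (H = 19*30 = 570)
P(z, Z) = 570 + Z + z (P(z, Z) = (z + Z) + 570 = (Z + z) + 570 = 570 + Z + z)
1/(P(-734, 716) + (4560382 + 331*(480 + 732))) = 1/((570 + 716 - 734) + (4560382 + 331*(480 + 732))) = 1/(552 + (4560382 + 331*1212)) = 1/(552 + (4560382 + 401172)) = 1/(552 + 4961554) = 1/4962106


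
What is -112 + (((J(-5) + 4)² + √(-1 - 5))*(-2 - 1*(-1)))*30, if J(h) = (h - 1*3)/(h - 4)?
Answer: -22384/27 - 30*I*√6 ≈ -829.04 - 73.485*I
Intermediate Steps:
J(h) = (-3 + h)/(-4 + h) (J(h) = (h - 3)/(-4 + h) = (-3 + h)/(-4 + h))
-112 + (((J(-5) + 4)² + √(-1 - 5))*(-2 - 1*(-1)))*30 = -112 + ((((-3 - 5)/(-4 - 5) + 4)² + √(-1 - 5))*(-2 - 1*(-1)))*30 = -112 + (((-8/(-9) + 4)² + √(-6))*(-2 + 1))*30 = -112 + (((-⅑*(-8) + 4)² + I*√6)*(-1))*30 = -112 + (((8/9 + 4)² + I*√6)*(-1))*30 = -112 + (((44/9)² + I*√6)*(-1))*30 = -112 + ((1936/81 + I*√6)*(-1))*30 = -112 + (-1936/81 - I*√6)*30 = -112 + (-19360/27 - 30*I*√6) = -22384/27 - 30*I*√6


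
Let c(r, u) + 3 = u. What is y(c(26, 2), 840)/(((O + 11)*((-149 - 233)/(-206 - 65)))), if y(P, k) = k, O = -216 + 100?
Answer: -1084/191 ≈ -5.6754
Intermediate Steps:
c(r, u) = -3 + u
O = -116
y(c(26, 2), 840)/(((O + 11)*((-149 - 233)/(-206 - 65)))) = 840/(((-116 + 11)*((-149 - 233)/(-206 - 65)))) = 840/((-(-40110)/(-271))) = 840/((-(-40110)*(-1)/271)) = 840/((-105*382/271)) = 840/(-40110/271) = 840*(-271/40110) = -1084/191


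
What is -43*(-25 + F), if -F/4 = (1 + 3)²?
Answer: 3827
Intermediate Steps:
F = -64 (F = -4*(1 + 3)² = -4*4² = -4*16 = -64)
-43*(-25 + F) = -43*(-25 - 64) = -43*(-89) = 3827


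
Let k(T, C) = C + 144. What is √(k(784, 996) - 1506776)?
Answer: 2*I*√376409 ≈ 1227.0*I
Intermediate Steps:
k(T, C) = 144 + C
√(k(784, 996) - 1506776) = √((144 + 996) - 1506776) = √(1140 - 1506776) = √(-1505636) = 2*I*√376409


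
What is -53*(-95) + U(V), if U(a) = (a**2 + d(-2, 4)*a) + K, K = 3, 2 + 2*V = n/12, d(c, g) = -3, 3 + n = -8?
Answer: 2905633/576 ≈ 5044.5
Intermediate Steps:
n = -11 (n = -3 - 8 = -11)
V = -35/24 (V = -1 + (-11/12)/2 = -1 + (-11*1/12)/2 = -1 + (1/2)*(-11/12) = -1 - 11/24 = -35/24 ≈ -1.4583)
U(a) = 3 + a**2 - 3*a (U(a) = (a**2 - 3*a) + 3 = 3 + a**2 - 3*a)
-53*(-95) + U(V) = -53*(-95) + (3 + (-35/24)**2 - 3*(-35/24)) = 5035 + (3 + 1225/576 + 35/8) = 5035 + 5473/576 = 2905633/576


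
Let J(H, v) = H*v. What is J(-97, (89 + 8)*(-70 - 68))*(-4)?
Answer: -5193768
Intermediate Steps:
J(-97, (89 + 8)*(-70 - 68))*(-4) = -97*(89 + 8)*(-70 - 68)*(-4) = -9409*(-138)*(-4) = -97*(-13386)*(-4) = 1298442*(-4) = -5193768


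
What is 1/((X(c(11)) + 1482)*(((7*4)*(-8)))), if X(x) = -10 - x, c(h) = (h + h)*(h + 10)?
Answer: -1/226240 ≈ -4.4201e-6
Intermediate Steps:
c(h) = 2*h*(10 + h) (c(h) = (2*h)*(10 + h) = 2*h*(10 + h))
1/((X(c(11)) + 1482)*(((7*4)*(-8)))) = 1/(((-10 - 2*11*(10 + 11)) + 1482)*(((7*4)*(-8)))) = 1/(((-10 - 2*11*21) + 1482)*((28*(-8)))) = 1/(((-10 - 1*462) + 1482)*(-224)) = -1/224/((-10 - 462) + 1482) = -1/224/(-472 + 1482) = -1/224/1010 = (1/1010)*(-1/224) = -1/226240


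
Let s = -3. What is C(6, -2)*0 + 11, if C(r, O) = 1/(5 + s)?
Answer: 11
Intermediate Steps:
C(r, O) = ½ (C(r, O) = 1/(5 - 3) = 1/2 = ½)
C(6, -2)*0 + 11 = (½)*0 + 11 = 0 + 11 = 11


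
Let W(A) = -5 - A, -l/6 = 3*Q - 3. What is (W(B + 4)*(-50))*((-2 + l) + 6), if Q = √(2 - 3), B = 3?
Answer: 13200 - 10800*I ≈ 13200.0 - 10800.0*I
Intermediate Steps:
Q = I (Q = √(-1) = I ≈ 1.0*I)
l = 18 - 18*I (l = -6*(3*I - 3) = -6*(-3 + 3*I) = 18 - 18*I ≈ 18.0 - 18.0*I)
(W(B + 4)*(-50))*((-2 + l) + 6) = ((-5 - (3 + 4))*(-50))*((-2 + (18 - 18*I)) + 6) = ((-5 - 1*7)*(-50))*((16 - 18*I) + 6) = ((-5 - 7)*(-50))*(22 - 18*I) = (-12*(-50))*(22 - 18*I) = 600*(22 - 18*I) = 13200 - 10800*I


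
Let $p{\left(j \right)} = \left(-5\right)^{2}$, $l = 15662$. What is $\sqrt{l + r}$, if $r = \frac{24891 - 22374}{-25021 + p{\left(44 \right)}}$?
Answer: $\frac{\sqrt{271820970435}}{4166} \approx 125.15$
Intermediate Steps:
$p{\left(j \right)} = 25$
$r = - \frac{839}{8332}$ ($r = \frac{24891 - 22374}{-25021 + 25} = \frac{2517}{-24996} = 2517 \left(- \frac{1}{24996}\right) = - \frac{839}{8332} \approx -0.1007$)
$\sqrt{l + r} = \sqrt{15662 - \frac{839}{8332}} = \sqrt{\frac{130494945}{8332}} = \frac{\sqrt{271820970435}}{4166}$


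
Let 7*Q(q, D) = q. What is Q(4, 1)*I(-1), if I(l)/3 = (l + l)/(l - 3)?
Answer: 6/7 ≈ 0.85714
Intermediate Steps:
Q(q, D) = q/7
I(l) = 6*l/(-3 + l) (I(l) = 3*((l + l)/(l - 3)) = 3*((2*l)/(-3 + l)) = 3*(2*l/(-3 + l)) = 6*l/(-3 + l))
Q(4, 1)*I(-1) = ((1/7)*4)*(6*(-1)/(-3 - 1)) = 4*(6*(-1)/(-4))/7 = 4*(6*(-1)*(-1/4))/7 = (4/7)*(3/2) = 6/7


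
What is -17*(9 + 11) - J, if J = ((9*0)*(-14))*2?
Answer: -340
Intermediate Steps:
J = 0 (J = (0*(-14))*2 = 0*2 = 0)
-17*(9 + 11) - J = -17*(9 + 11) - 1*0 = -17*20 + 0 = -340 + 0 = -340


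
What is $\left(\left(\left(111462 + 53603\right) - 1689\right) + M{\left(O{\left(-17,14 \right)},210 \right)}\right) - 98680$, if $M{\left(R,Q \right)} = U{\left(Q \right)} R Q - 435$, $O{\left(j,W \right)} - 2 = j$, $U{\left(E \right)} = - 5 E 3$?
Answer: $9986761$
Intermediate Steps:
$U{\left(E \right)} = - 15 E$
$O{\left(j,W \right)} = 2 + j$
$M{\left(R,Q \right)} = -435 - 15 R Q^{2}$ ($M{\left(R,Q \right)} = - 15 Q R Q - 435 = - 15 R Q^{2} - 435 = -435 - 15 R Q^{2}$)
$\left(\left(\left(111462 + 53603\right) - 1689\right) + M{\left(O{\left(-17,14 \right)},210 \right)}\right) - 98680 = \left(\left(\left(111462 + 53603\right) - 1689\right) - \left(435 + 15 \left(2 - 17\right) 210^{2}\right)\right) - 98680 = \left(\left(165065 - 1689\right) - \left(435 - 9922500\right)\right) - 98680 = \left(163376 + \left(-435 + 9922500\right)\right) - 98680 = \left(163376 + 9922065\right) - 98680 = 10085441 - 98680 = 9986761$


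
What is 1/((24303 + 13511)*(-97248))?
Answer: -1/3677335872 ≈ -2.7194e-10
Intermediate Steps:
1/((24303 + 13511)*(-97248)) = -1/97248/37814 = (1/37814)*(-1/97248) = -1/3677335872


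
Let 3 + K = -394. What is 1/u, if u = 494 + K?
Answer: 1/97 ≈ 0.010309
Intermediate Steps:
K = -397 (K = -3 - 394 = -397)
u = 97 (u = 494 - 397 = 97)
1/u = 1/97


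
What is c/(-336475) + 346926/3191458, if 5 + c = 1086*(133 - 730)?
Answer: 1092952072888/536922915275 ≈ 2.0356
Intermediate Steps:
c = -648347 (c = -5 + 1086*(133 - 730) = -5 + 1086*(-597) = -5 - 648342 = -648347)
c/(-336475) + 346926/3191458 = -648347/(-336475) + 346926/3191458 = -648347*(-1/336475) + 346926*(1/3191458) = 648347/336475 + 173463/1595729 = 1092952072888/536922915275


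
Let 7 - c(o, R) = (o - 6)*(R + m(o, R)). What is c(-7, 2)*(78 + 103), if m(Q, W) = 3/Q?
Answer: 34752/7 ≈ 4964.6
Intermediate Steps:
c(o, R) = 7 - (-6 + o)*(R + 3/o) (c(o, R) = 7 - (o - 6)*(R + 3/o) = 7 - (-6 + o)*(R + 3/o))
c(-7, 2)*(78 + 103) = (4 + 6*2 + 18/(-7) - 1*2*(-7))*(78 + 103) = (4 + 12 + 18*(-⅐) + 14)*181 = (4 + 12 - 18/7 + 14)*181 = (192/7)*181 = 34752/7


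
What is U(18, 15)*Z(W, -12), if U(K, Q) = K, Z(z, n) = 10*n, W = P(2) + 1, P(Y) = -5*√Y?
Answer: -2160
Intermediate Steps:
W = 1 - 5*√2 (W = -5*√2 + 1 = 1 - 5*√2 ≈ -6.0711)
U(18, 15)*Z(W, -12) = 18*(10*(-12)) = 18*(-120) = -2160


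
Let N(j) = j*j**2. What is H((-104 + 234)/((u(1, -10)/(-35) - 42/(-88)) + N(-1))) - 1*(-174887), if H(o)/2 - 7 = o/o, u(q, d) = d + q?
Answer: 174903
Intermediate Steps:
N(j) = j**3
H(o) = 16 (H(o) = 14 + 2*(o/o) = 14 + 2*1 = 14 + 2 = 16)
H((-104 + 234)/((u(1, -10)/(-35) - 42/(-88)) + N(-1))) - 1*(-174887) = 16 - 1*(-174887) = 16 + 174887 = 174903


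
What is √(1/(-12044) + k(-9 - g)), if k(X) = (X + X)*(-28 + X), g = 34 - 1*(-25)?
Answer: √473469100093/6022 ≈ 114.26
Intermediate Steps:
g = 59 (g = 34 + 25 = 59)
k(X) = 2*X*(-28 + X) (k(X) = (2*X)*(-28 + X) = 2*X*(-28 + X))
√(1/(-12044) + k(-9 - g)) = √(1/(-12044) + 2*(-9 - 1*59)*(-28 + (-9 - 1*59))) = √(-1/12044 + 2*(-9 - 59)*(-28 + (-9 - 59))) = √(-1/12044 + 2*(-68)*(-28 - 68)) = √(-1/12044 + 2*(-68)*(-96)) = √(-1/12044 + 13056) = √(157246463/12044) = √473469100093/6022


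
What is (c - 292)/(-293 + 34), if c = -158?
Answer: 450/259 ≈ 1.7375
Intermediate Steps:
(c - 292)/(-293 + 34) = (-158 - 292)/(-293 + 34) = -450/(-259) = -450*(-1/259) = 450/259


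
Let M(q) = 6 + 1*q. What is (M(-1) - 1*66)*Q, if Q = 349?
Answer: -21289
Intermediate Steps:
M(q) = 6 + q
(M(-1) - 1*66)*Q = ((6 - 1) - 1*66)*349 = (5 - 66)*349 = -61*349 = -21289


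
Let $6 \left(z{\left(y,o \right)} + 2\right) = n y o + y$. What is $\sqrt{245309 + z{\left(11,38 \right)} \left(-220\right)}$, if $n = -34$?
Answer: $\frac{\sqrt{6898071}}{3} \approx 875.47$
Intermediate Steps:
$z{\left(y,o \right)} = -2 + \frac{y}{6} - \frac{17 o y}{3}$ ($z{\left(y,o \right)} = -2 + \frac{- 34 y o + y}{6} = -2 + \frac{- 34 o y + y}{6} = -2 + \frac{y - 34 o y}{6} = -2 - \left(- \frac{y}{6} + \frac{17 o y}{3}\right) = -2 + \frac{y}{6} - \frac{17 o y}{3}$)
$\sqrt{245309 + z{\left(11,38 \right)} \left(-220\right)} = \sqrt{245309 + \left(-2 + \frac{1}{6} \cdot 11 - \frac{646}{3} \cdot 11\right) \left(-220\right)} = \sqrt{245309 + \left(-2 + \frac{11}{6} - \frac{7106}{3}\right) \left(-220\right)} = \sqrt{245309 - - \frac{1563430}{3}} = \sqrt{245309 + \frac{1563430}{3}} = \sqrt{\frac{2299357}{3}} = \frac{\sqrt{6898071}}{3}$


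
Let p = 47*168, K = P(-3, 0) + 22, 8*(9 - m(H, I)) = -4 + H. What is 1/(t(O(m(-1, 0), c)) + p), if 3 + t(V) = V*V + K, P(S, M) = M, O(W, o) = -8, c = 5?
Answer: 1/7979 ≈ 0.00012533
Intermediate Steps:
m(H, I) = 19/2 - H/8 (m(H, I) = 9 - (-4 + H)/8 = 9 + (1/2 - H/8) = 19/2 - H/8)
K = 22 (K = 0 + 22 = 22)
t(V) = 19 + V**2 (t(V) = -3 + (V*V + 22) = -3 + (V**2 + 22) = -3 + (22 + V**2) = 19 + V**2)
p = 7896
1/(t(O(m(-1, 0), c)) + p) = 1/((19 + (-8)**2) + 7896) = 1/((19 + 64) + 7896) = 1/(83 + 7896) = 1/7979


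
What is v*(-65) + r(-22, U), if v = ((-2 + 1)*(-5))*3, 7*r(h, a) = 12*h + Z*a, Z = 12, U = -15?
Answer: -7269/7 ≈ -1038.4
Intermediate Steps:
r(h, a) = 12*a/7 + 12*h/7 (r(h, a) = (12*h + 12*a)/7 = (12*a + 12*h)/7 = 12*a/7 + 12*h/7)
v = 15 (v = -1*(-5)*3 = 5*3 = 15)
v*(-65) + r(-22, U) = 15*(-65) + ((12/7)*(-15) + (12/7)*(-22)) = -975 + (-180/7 - 264/7) = -975 - 444/7 = -7269/7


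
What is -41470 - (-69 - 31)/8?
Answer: -82915/2 ≈ -41458.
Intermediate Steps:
-41470 - (-69 - 31)/8 = -41470 - (-100)/8 = -41470 - 1*(-25/2) = -41470 + 25/2 = -82915/2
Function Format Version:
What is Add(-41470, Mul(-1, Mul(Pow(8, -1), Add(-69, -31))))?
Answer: Rational(-82915, 2) ≈ -41458.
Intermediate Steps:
Add(-41470, Mul(-1, Mul(Pow(8, -1), Add(-69, -31)))) = Add(-41470, Mul(-1, Mul(Rational(1, 8), -100))) = Add(-41470, Mul(-1, Rational(-25, 2))) = Add(-41470, Rational(25, 2)) = Rational(-82915, 2)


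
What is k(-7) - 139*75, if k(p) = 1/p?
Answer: -72976/7 ≈ -10425.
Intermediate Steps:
k(-7) - 139*75 = 1/(-7) - 139*75 = -⅐ - 10425 = -72976/7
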